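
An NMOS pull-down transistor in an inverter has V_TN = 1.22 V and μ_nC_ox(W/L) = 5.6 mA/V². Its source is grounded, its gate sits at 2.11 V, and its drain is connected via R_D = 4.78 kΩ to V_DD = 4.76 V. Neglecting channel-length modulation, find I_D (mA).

V_GS = V_G = 2.11 V, so V_ov = 2.11 − 1.22 = 0.89 V.
Assume saturation: I_D = ½ k_n V_ov² = 0.5 × 5.6 × 0.89² = 2.22 mA, giving V_DS = V_DD − I_D R_D = 4.76 − 2.22 × 4.78 = -5.84 V.
But -5.84 V < V_ov = 0.89 V, so the device is actually in triode.
In triode I_D = k_n[V_ov V_DS − ½ V_DS²] and I_D = (V_DD − V_DS)/R_D. Equating: 13.4 V_DS² − 24.82 V_DS + 4.76 = 0, giving V_DS = 0.217 V (the root below V_ov).
I_D = (4.76 − 0.217) / 4.78 = 0.95 mA.

I_D = 0.950 mA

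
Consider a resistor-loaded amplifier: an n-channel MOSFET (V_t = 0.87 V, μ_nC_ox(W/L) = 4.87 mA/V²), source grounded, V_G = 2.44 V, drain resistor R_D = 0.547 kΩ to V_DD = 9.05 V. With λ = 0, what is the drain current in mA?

V_GS = V_G = 2.44 V, so V_ov = 2.44 − 0.87 = 1.57 V.
Assume saturation: I_D = ½ k_n V_ov² = 0.5 × 4.87 × 1.57² = 6 mA, giving V_DS = V_DD − I_D R_D = 9.05 − 6 × 0.547 = 5.77 V.
V_DS = 5.77 V ≥ V_ov = 1.57 V, confirming saturation.

I_D = 6.00 mA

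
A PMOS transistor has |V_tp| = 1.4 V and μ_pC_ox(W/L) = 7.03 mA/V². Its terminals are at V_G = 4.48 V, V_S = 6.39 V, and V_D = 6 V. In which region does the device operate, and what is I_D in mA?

V_SG = V_S − V_G = 6.39 − 4.48 = 1.91 V; V_SD = V_S − V_D = 6.39 − 6 = 0.39 V.
V_ov = V_SG − |V_tp| = 1.91 − 1.4 = 0.51 V.
Since V_SD = 0.39 V < V_ov = 0.51 V, the device is in the triode region.
I_D = k_p [V_ov · V_SD − ½ V_SD²] = 7.03 × [0.51 × 0.39 − 0.5 × 0.39²] = 0.864 mA.

Triode; I_D = 0.864 mA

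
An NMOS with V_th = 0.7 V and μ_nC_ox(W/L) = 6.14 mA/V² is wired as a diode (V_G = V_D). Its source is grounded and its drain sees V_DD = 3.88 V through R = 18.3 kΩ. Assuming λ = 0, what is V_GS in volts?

With gate tied to drain, V_GS = V_DS ≥ V_GS − V_th, so the device is in saturation.
KCL at the drain: ½ k_n (V_GS − V_th)² = (V_DD − V_GS)/R.
Let x = V_GS − 0.7. Then 56.2 x² + x − 3.18 = 0, giving x = 0.229 V (positive root), so V_GS = 0.929 V.
I_D = (V_DD − V_GS)/R = (3.88 − 0.929) / 18.3 = 0.161 mA.

V_GS = 0.929 V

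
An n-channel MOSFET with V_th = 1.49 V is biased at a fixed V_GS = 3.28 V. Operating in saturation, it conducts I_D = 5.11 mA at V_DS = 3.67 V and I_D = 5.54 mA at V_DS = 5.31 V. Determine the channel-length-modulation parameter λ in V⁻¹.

With V_GS fixed, I_D ∝ (1 + λ V_DS) in saturation, so I_D2/I_D1 = (1 + λ V_DS2)/(1 + λ V_DS1).
5.54/5.11 = 1.084 = (1 + 5.31 λ)/(1 + 3.67 λ).
Solving: λ (I_D1 V_DS2 − I_D2 V_DS1) = I_D2 − I_D1, so λ = (5.54 − 5.11) / (5.11 × 5.31 − 5.54 × 3.67) = 0.43 / 6.8 = 0.0632 V⁻¹.

λ = 0.0632 V⁻¹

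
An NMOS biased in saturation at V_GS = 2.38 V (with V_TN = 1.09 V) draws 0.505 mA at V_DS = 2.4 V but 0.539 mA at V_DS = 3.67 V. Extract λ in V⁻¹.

λ = 0.0607 V⁻¹

With V_GS fixed, I_D ∝ (1 + λ V_DS) in saturation, so I_D2/I_D1 = (1 + λ V_DS2)/(1 + λ V_DS1).
0.539/0.505 = 1.067 = (1 + 3.67 λ)/(1 + 2.4 λ).
Solving: λ (I_D1 V_DS2 − I_D2 V_DS1) = I_D2 − I_D1, so λ = (0.539 − 0.505) / (0.505 × 3.67 − 0.539 × 2.4) = 0.034 / 0.56 = 0.0607 V⁻¹.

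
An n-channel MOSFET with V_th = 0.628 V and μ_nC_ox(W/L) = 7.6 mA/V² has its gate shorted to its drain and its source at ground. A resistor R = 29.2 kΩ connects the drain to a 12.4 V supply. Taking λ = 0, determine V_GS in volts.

V_GS = 0.949 V

With gate tied to drain, V_GS = V_DS ≥ V_GS − V_th, so the device is in saturation.
KCL at the drain: ½ k_n (V_GS − V_th)² = (V_DD − V_GS)/R.
Let x = V_GS − 0.628. Then 111 x² + x − 11.77 = 0, giving x = 0.321 V (positive root), so V_GS = 0.949 V.
I_D = (V_DD − V_GS)/R = (12.4 − 0.949) / 29.2 = 0.392 mA.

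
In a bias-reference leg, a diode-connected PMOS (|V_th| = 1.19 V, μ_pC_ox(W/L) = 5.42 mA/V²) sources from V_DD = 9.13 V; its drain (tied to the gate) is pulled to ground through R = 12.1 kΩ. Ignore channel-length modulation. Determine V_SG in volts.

With gate tied to drain, V_SG = V_SD ≥ V_SG − |V_th|, so the device is in saturation.
KCL at the drain: ½ k_p (V_SG − |V_th|)² = (V_DD − V_SG)/R.
Let x = V_SG − 1.19. Then 32.8 x² + x − 7.94 = 0, giving x = 0.477 V (positive root), so V_SG = 1.67 V.
I_D = (V_DD − V_SG)/R = (9.13 − 1.67) / 12.1 = 0.617 mA.

V_SG = 1.67 V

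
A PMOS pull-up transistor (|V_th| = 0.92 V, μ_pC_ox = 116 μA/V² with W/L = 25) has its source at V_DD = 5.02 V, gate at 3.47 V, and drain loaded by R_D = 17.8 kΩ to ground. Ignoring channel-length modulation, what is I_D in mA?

V_SG = V_DD − V_G = 5.02 − 3.47 = 1.55 V, so V_ov = 1.55 − 0.92 = 0.63 V.
k_p = μ_pC_ox · (W/L) = 2.9 mA/V².
Assume saturation: I_D = ½ k_p V_ov² = 0.5 × 2.9 × 0.63² = 0.576 mA, giving V_SD = V_DD − I_D R_D = 5.02 − 0.576 × 17.8 = -5.22 V.
But -5.22 V < V_ov = 0.63 V, so the device is actually in triode.
In triode I_D = k_p[V_ov V_SD − ½ V_SD²] and I_D = (V_DD − V_SD)/R_D. Equating: 25.8 V_SD² − 33.52 V_SD + 5.02 = 0, giving V_SD = 0.173 V (the root below V_ov).
I_D = (5.02 − 0.173) / 17.8 = 0.272 mA.

I_D = 0.272 mA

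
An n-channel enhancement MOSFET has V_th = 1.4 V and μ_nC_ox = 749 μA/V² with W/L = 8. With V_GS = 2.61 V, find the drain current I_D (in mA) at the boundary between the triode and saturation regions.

I_D = 4.39 mA

At the boundary V_DS = V_ov = V_GS − V_th = 2.61 − 1.4 = 1.21 V.
k_n = μ_nC_ox · (W/L) = 5.992 mA/V².
I_D = ½ k_n V_ov² = 0.5 × 5.992 × 1.21² = 4.39 mA.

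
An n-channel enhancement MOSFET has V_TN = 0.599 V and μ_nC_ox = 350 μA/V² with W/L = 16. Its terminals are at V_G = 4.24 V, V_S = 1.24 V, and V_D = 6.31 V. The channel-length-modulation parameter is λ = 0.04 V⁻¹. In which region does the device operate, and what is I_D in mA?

V_GS = V_G − V_S = 4.24 − 1.24 = 3 V; V_DS = V_D − V_S = 6.31 − 1.24 = 5.07 V.
k_n = μ_nC_ox · (W/L) = 5.6 mA/V².
V_ov = V_GS − V_TN = 3 − 0.599 = 2.4 V.
Since V_DS = 5.07 V ≥ V_ov = 2.4 V, the device is in saturation.
I_D = ½ k_n V_ov² (1 + λ V_DS) = 0.5 × 5.6 × 2.4² × (1 + 0.04 × 5.07) = 19.4 mA.

Saturation; I_D = 19.4 mA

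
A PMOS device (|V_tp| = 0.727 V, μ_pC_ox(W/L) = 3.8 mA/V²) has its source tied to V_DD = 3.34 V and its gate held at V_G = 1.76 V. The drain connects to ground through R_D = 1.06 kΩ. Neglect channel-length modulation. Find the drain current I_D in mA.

I_D = 1.38 mA

V_SG = V_DD − V_G = 3.34 − 1.76 = 1.58 V, so V_ov = 1.58 − 0.727 = 0.853 V.
Assume saturation: I_D = ½ k_p V_ov² = 0.5 × 3.8 × 0.853² = 1.38 mA, giving V_SD = V_DD − I_D R_D = 3.34 − 1.38 × 1.06 = 1.87 V.
V_SD = 1.87 V ≥ V_ov = 0.853 V, confirming saturation.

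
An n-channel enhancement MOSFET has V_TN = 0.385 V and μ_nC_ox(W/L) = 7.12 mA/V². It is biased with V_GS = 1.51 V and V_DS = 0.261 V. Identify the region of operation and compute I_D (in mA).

V_ov = V_GS − V_TN = 1.51 − 0.385 = 1.12 V.
Since V_DS = 0.261 V < V_ov = 1.12 V, the device is in the triode region.
I_D = k_n [V_ov · V_DS − ½ V_DS²] = 7.12 × [1.12 × 0.261 − 0.5 × 0.261²] = 1.85 mA.

Triode; I_D = 1.85 mA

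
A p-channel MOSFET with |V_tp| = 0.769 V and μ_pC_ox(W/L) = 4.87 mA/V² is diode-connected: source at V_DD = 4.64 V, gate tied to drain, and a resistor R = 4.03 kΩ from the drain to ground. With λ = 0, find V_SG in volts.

V_SG = 1.35 V

With gate tied to drain, V_SG = V_SD ≥ V_SG − |V_tp|, so the device is in saturation.
KCL at the drain: ½ k_p (V_SG − |V_tp|)² = (V_DD − V_SG)/R.
Let x = V_SG − 0.769. Then 9.81 x² + x − 3.871 = 0, giving x = 0.579 V (positive root), so V_SG = 1.35 V.
I_D = (V_DD − V_SG)/R = (4.64 − 1.35) / 4.03 = 0.817 mA.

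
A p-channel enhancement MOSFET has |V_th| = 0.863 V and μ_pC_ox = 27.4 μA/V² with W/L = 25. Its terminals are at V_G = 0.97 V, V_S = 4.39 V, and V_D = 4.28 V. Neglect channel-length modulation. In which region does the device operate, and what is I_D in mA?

V_SG = V_S − V_G = 4.39 − 0.97 = 3.42 V; V_SD = V_S − V_D = 4.39 − 4.28 = 0.11 V.
k_p = μ_pC_ox · (W/L) = 0.685 mA/V².
V_ov = V_SG − |V_th| = 3.42 − 0.863 = 2.56 V.
Since V_SD = 0.11 V < V_ov = 2.56 V, the device is in the triode region.
I_D = k_p [V_ov · V_SD − ½ V_SD²] = 0.685 × [2.56 × 0.11 − 0.5 × 0.11²] = 0.189 mA.

Triode; I_D = 0.189 mA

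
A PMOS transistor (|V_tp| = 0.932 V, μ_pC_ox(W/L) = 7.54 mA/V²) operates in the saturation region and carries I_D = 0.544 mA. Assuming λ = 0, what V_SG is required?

V_SG = 1.31 V

In saturation I_D = ½ k_p (V_SG − |V_tp|)², so V_SG − |V_tp| = √(2 I_D / k_p) = √(2 × 0.544 / 7.54) = 0.38 V.
V_SG = 0.932 + 0.38 = 1.31 V.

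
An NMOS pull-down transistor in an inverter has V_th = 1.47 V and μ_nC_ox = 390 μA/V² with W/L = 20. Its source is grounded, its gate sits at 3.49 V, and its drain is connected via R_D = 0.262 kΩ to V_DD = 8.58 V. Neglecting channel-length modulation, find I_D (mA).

I_D = 15.9 mA

V_GS = V_G = 3.49 V, so V_ov = 3.49 − 1.47 = 2.02 V.
k_n = μ_nC_ox · (W/L) = 7.8 mA/V².
Assume saturation: I_D = ½ k_n V_ov² = 0.5 × 7.8 × 2.02² = 15.9 mA, giving V_DS = V_DD − I_D R_D = 8.58 − 15.9 × 0.262 = 4.41 V.
V_DS = 4.41 V ≥ V_ov = 2.02 V, confirming saturation.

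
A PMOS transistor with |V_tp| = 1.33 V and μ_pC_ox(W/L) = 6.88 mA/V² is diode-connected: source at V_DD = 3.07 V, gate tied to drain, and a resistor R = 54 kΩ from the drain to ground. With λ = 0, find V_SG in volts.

With gate tied to drain, V_SG = V_SD ≥ V_SG − |V_tp|, so the device is in saturation.
KCL at the drain: ½ k_p (V_SG − |V_tp|)² = (V_DD − V_SG)/R.
Let x = V_SG − 1.33. Then 186 x² + x − 1.74 = 0, giving x = 0.0941 V (positive root), so V_SG = 1.42 V.
I_D = (V_DD − V_SG)/R = (3.07 − 1.42) / 54 = 0.0305 mA.

V_SG = 1.42 V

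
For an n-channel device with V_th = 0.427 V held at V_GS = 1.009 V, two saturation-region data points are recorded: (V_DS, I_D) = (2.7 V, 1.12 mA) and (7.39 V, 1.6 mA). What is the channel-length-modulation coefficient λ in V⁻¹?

λ = 0.121 V⁻¹

With V_GS fixed, I_D ∝ (1 + λ V_DS) in saturation, so I_D2/I_D1 = (1 + λ V_DS2)/(1 + λ V_DS1).
1.6/1.12 = 1.429 = (1 + 7.39 λ)/(1 + 2.7 λ).
Solving: λ (I_D1 V_DS2 − I_D2 V_DS1) = I_D2 − I_D1, so λ = (1.6 − 1.12) / (1.12 × 7.39 − 1.6 × 2.7) = 0.48 / 3.96 = 0.121 V⁻¹.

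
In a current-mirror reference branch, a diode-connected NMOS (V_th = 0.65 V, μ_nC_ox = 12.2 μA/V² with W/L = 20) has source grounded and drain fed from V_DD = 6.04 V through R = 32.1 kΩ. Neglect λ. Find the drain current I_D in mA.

With gate tied to drain, V_GS = V_DS ≥ V_GS − V_th, so the device is in saturation.
k_n = μ_nC_ox · (W/L) = 0.244 mA/V².
KCL at the drain: ½ k_n (V_GS − V_th)² = (V_DD − V_GS)/R.
Let x = V_GS − 0.65. Then 3.92 x² + x − 5.39 = 0, giving x = 1.05 V (positive root), so V_GS = 1.7 V.
I_D = (V_DD − V_GS)/R = (6.04 − 1.7) / 32.1 = 0.135 mA.

I_D = 0.135 mA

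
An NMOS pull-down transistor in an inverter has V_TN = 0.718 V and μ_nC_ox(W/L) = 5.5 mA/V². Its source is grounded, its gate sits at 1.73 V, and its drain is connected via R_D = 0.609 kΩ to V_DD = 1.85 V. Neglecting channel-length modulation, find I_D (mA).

V_GS = V_G = 1.73 V, so V_ov = 1.73 − 0.718 = 1.01 V.
Assume saturation: I_D = ½ k_n V_ov² = 0.5 × 5.5 × 1.01² = 2.82 mA, giving V_DS = V_DD − I_D R_D = 1.85 − 2.82 × 0.609 = 0.135 V.
But 0.135 V < V_ov = 1.01 V, so the device is actually in triode.
In triode I_D = k_n[V_ov V_DS − ½ V_DS²] and I_D = (V_DD − V_DS)/R_D. Equating: 1.67 V_DS² − 4.39 V_DS + 1.85 = 0, giving V_DS = 0.528 V (the root below V_ov).
I_D = (1.85 − 0.528) / 0.609 = 2.17 mA.

I_D = 2.17 mA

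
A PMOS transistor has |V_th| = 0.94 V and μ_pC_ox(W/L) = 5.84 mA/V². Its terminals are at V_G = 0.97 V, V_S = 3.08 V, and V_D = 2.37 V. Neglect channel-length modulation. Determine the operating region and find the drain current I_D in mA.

V_SG = V_S − V_G = 3.08 − 0.97 = 2.11 V; V_SD = V_S − V_D = 3.08 − 2.37 = 0.71 V.
V_ov = V_SG − |V_th| = 2.11 − 0.94 = 1.17 V.
Since V_SD = 0.71 V < V_ov = 1.17 V, the device is in the triode region.
I_D = k_p [V_ov · V_SD − ½ V_SD²] = 5.84 × [1.17 × 0.71 − 0.5 × 0.71²] = 3.38 mA.

Triode; I_D = 3.38 mA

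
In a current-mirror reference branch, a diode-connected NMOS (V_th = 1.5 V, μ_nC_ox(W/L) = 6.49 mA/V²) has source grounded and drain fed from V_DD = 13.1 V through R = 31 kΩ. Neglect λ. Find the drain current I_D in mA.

With gate tied to drain, V_GS = V_DS ≥ V_GS − V_th, so the device is in saturation.
KCL at the drain: ½ k_n (V_GS − V_th)² = (V_DD − V_GS)/R.
Let x = V_GS − 1.5. Then 101 x² + x − 11.6 = 0, giving x = 0.335 V (positive root), so V_GS = 1.83 V.
I_D = (V_DD − V_GS)/R = (13.1 − 1.83) / 31 = 0.363 mA.

I_D = 0.363 mA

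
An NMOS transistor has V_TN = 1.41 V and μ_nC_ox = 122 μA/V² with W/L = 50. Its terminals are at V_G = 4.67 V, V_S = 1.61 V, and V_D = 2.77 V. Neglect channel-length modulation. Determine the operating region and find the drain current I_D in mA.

V_GS = V_G − V_S = 4.67 − 1.61 = 3.06 V; V_DS = V_D − V_S = 2.77 − 1.61 = 1.16 V.
k_n = μ_nC_ox · (W/L) = 6.1 mA/V².
V_ov = V_GS − V_TN = 3.06 − 1.41 = 1.65 V.
Since V_DS = 1.16 V < V_ov = 1.65 V, the device is in the triode region.
I_D = k_n [V_ov · V_DS − ½ V_DS²] = 6.1 × [1.65 × 1.16 − 0.5 × 1.16²] = 7.57 mA.

Triode; I_D = 7.57 mA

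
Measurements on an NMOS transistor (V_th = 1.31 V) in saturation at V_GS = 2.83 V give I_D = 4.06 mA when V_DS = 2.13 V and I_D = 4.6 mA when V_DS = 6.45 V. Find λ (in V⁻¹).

With V_GS fixed, I_D ∝ (1 + λ V_DS) in saturation, so I_D2/I_D1 = (1 + λ V_DS2)/(1 + λ V_DS1).
4.6/4.06 = 1.133 = (1 + 6.45 λ)/(1 + 2.13 λ).
Solving: λ (I_D1 V_DS2 − I_D2 V_DS1) = I_D2 − I_D1, so λ = (4.6 − 4.06) / (4.06 × 6.45 − 4.6 × 2.13) = 0.54 / 16.4 = 0.0329 V⁻¹.

λ = 0.0329 V⁻¹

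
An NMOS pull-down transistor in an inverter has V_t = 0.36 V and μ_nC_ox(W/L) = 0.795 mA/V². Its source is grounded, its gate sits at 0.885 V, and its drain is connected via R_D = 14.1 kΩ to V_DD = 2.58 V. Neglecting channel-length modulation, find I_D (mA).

I_D = 0.110 mA

V_GS = V_G = 0.885 V, so V_ov = 0.885 − 0.36 = 0.525 V.
Assume saturation: I_D = ½ k_n V_ov² = 0.5 × 0.795 × 0.525² = 0.11 mA, giving V_DS = V_DD − I_D R_D = 2.58 − 0.11 × 14.1 = 1.04 V.
V_DS = 1.04 V ≥ V_ov = 0.525 V, confirming saturation.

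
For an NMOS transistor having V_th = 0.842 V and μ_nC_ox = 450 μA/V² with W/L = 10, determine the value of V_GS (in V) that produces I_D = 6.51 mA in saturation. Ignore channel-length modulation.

k_n = μ_nC_ox · (W/L) = 4.5 mA/V².
In saturation I_D = ½ k_n (V_GS − V_th)², so V_GS − V_th = √(2 I_D / k_n) = √(2 × 6.51 / 4.5) = 1.7 V.
V_GS = 0.842 + 1.7 = 2.54 V.

V_GS = 2.54 V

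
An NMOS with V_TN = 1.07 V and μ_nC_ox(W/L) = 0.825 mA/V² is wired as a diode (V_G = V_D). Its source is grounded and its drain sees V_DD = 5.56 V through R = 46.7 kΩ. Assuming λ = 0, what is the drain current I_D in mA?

With gate tied to drain, V_GS = V_DS ≥ V_GS − V_TN, so the device is in saturation.
KCL at the drain: ½ k_n (V_GS − V_TN)² = (V_DD − V_GS)/R.
Let x = V_GS − 1.07. Then 19.3 x² + x − 4.49 = 0, giving x = 0.458 V (positive root), so V_GS = 1.53 V.
I_D = (V_DD − V_GS)/R = (5.56 − 1.53) / 46.7 = 0.0863 mA.

I_D = 0.0863 mA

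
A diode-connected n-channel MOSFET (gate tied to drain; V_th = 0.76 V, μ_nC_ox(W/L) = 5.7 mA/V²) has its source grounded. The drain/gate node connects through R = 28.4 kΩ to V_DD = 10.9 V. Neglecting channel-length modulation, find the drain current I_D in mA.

I_D = 0.345 mA

With gate tied to drain, V_GS = V_DS ≥ V_GS − V_th, so the device is in saturation.
KCL at the drain: ½ k_n (V_GS − V_th)² = (V_DD − V_GS)/R.
Let x = V_GS − 0.76. Then 80.9 x² + x − 10.14 = 0, giving x = 0.348 V (positive root), so V_GS = 1.11 V.
I_D = (V_DD − V_GS)/R = (10.9 − 1.11) / 28.4 = 0.345 mA.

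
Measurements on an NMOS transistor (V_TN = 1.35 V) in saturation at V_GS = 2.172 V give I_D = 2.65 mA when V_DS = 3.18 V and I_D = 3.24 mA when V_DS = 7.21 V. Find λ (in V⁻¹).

With V_GS fixed, I_D ∝ (1 + λ V_DS) in saturation, so I_D2/I_D1 = (1 + λ V_DS2)/(1 + λ V_DS1).
3.24/2.65 = 1.223 = (1 + 7.21 λ)/(1 + 3.18 λ).
Solving: λ (I_D1 V_DS2 − I_D2 V_DS1) = I_D2 − I_D1, so λ = (3.24 − 2.65) / (2.65 × 7.21 − 3.24 × 3.18) = 0.59 / 8.8 = 0.067 V⁻¹.

λ = 0.0670 V⁻¹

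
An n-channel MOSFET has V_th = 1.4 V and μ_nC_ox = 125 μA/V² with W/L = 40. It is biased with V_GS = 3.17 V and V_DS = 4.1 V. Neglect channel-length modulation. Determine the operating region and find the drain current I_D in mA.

Saturation; I_D = 7.83 mA

k_n = μ_nC_ox · (W/L) = 5 mA/V².
V_ov = V_GS − V_th = 3.17 − 1.4 = 1.77 V.
Since V_DS = 4.1 V ≥ V_ov = 1.77 V, the device is in saturation.
I_D = ½ k_n V_ov² = 0.5 × 5 × 1.77² = 7.83 mA.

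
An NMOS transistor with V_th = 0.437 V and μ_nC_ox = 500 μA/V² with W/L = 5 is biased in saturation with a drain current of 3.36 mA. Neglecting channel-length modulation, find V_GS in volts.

V_GS = 2.08 V

k_n = μ_nC_ox · (W/L) = 2.5 mA/V².
In saturation I_D = ½ k_n (V_GS − V_th)², so V_GS − V_th = √(2 I_D / k_n) = √(2 × 3.36 / 2.5) = 1.64 V.
V_GS = 0.437 + 1.64 = 2.08 V.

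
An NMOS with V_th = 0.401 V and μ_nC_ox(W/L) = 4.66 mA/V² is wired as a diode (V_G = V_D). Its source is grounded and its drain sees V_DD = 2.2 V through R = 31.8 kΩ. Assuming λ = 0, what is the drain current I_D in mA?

With gate tied to drain, V_GS = V_DS ≥ V_GS − V_th, so the device is in saturation.
KCL at the drain: ½ k_n (V_GS − V_th)² = (V_DD − V_GS)/R.
Let x = V_GS − 0.401. Then 74.1 x² + x − 1.799 = 0, giving x = 0.149 V (positive root), so V_GS = 0.55 V.
I_D = (V_DD − V_GS)/R = (2.2 − 0.55) / 31.8 = 0.0519 mA.

I_D = 0.0519 mA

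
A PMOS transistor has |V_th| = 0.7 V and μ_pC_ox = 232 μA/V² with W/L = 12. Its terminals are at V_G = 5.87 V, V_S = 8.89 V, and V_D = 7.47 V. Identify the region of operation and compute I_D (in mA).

V_SG = V_S − V_G = 8.89 − 5.87 = 3.02 V; V_SD = V_S − V_D = 8.89 − 7.47 = 1.42 V.
k_p = μ_pC_ox · (W/L) = 2.784 mA/V².
V_ov = V_SG − |V_th| = 3.02 − 0.7 = 2.32 V.
Since V_SD = 1.42 V < V_ov = 2.32 V, the device is in the triode region.
I_D = k_p [V_ov · V_SD − ½ V_SD²] = 2.784 × [2.32 × 1.42 − 0.5 × 1.42²] = 6.36 mA.

Triode; I_D = 6.36 mA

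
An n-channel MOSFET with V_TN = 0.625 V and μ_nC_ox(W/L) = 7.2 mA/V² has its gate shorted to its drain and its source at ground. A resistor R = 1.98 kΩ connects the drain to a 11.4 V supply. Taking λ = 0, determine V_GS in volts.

With gate tied to drain, V_GS = V_DS ≥ V_GS − V_TN, so the device is in saturation.
KCL at the drain: ½ k_n (V_GS − V_TN)² = (V_DD − V_GS)/R.
Let x = V_GS − 0.625. Then 7.13 x² + x − 10.78 = 0, giving x = 1.16 V (positive root), so V_GS = 1.79 V.
I_D = (V_DD − V_GS)/R = (11.4 − 1.79) / 1.98 = 4.86 mA.

V_GS = 1.79 V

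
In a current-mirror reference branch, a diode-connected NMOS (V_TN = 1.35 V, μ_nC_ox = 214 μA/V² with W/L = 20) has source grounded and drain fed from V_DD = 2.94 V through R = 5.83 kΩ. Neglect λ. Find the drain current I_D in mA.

I_D = 0.218 mA

With gate tied to drain, V_GS = V_DS ≥ V_GS − V_TN, so the device is in saturation.
k_n = μ_nC_ox · (W/L) = 4.28 mA/V².
KCL at the drain: ½ k_n (V_GS − V_TN)² = (V_DD − V_GS)/R.
Let x = V_GS − 1.35. Then 12.5 x² + x − 1.59 = 0, giving x = 0.319 V (positive root), so V_GS = 1.67 V.
I_D = (V_DD − V_GS)/R = (2.94 − 1.67) / 5.83 = 0.218 mA.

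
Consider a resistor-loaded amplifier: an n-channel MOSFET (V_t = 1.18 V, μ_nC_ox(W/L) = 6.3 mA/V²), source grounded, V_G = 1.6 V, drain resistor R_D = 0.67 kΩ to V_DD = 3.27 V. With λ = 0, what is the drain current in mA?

I_D = 0.556 mA

V_GS = V_G = 1.6 V, so V_ov = 1.6 − 1.18 = 0.42 V.
Assume saturation: I_D = ½ k_n V_ov² = 0.5 × 6.3 × 0.42² = 0.556 mA, giving V_DS = V_DD − I_D R_D = 3.27 − 0.556 × 0.67 = 2.9 V.
V_DS = 2.9 V ≥ V_ov = 0.42 V, confirming saturation.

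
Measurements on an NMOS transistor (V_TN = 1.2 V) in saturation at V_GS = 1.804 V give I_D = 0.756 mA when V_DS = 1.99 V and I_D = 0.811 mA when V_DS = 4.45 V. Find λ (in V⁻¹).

λ = 0.0314 V⁻¹

With V_GS fixed, I_D ∝ (1 + λ V_DS) in saturation, so I_D2/I_D1 = (1 + λ V_DS2)/(1 + λ V_DS1).
0.811/0.756 = 1.073 = (1 + 4.45 λ)/(1 + 1.99 λ).
Solving: λ (I_D1 V_DS2 − I_D2 V_DS1) = I_D2 − I_D1, so λ = (0.811 − 0.756) / (0.756 × 4.45 − 0.811 × 1.99) = 0.055 / 1.75 = 0.0314 V⁻¹.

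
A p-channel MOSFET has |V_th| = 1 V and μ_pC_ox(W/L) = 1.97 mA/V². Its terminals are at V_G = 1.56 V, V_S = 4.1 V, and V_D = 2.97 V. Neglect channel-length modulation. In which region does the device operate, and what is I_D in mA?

V_SG = V_S − V_G = 4.1 − 1.56 = 2.54 V; V_SD = V_S − V_D = 4.1 − 2.97 = 1.13 V.
V_ov = V_SG − |V_th| = 2.54 − 1 = 1.54 V.
Since V_SD = 1.13 V < V_ov = 1.54 V, the device is in the triode region.
I_D = k_p [V_ov · V_SD − ½ V_SD²] = 1.97 × [1.54 × 1.13 − 0.5 × 1.13²] = 2.17 mA.

Triode; I_D = 2.17 mA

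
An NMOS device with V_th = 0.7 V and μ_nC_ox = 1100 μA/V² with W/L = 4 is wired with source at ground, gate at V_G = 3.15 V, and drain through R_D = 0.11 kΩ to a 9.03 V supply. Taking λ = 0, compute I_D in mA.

V_GS = V_G = 3.15 V, so V_ov = 3.15 − 0.7 = 2.45 V.
k_n = μ_nC_ox · (W/L) = 4.4 mA/V².
Assume saturation: I_D = ½ k_n V_ov² = 0.5 × 4.4 × 2.45² = 13.2 mA, giving V_DS = V_DD − I_D R_D = 9.03 − 13.2 × 0.11 = 7.58 V.
V_DS = 7.58 V ≥ V_ov = 2.45 V, confirming saturation.

I_D = 13.2 mA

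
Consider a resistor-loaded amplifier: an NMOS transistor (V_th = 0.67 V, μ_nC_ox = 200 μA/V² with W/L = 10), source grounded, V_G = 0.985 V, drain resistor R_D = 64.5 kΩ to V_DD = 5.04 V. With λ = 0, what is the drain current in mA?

I_D = 0.0756 mA

V_GS = V_G = 0.985 V, so V_ov = 0.985 − 0.67 = 0.315 V.
k_n = μ_nC_ox · (W/L) = 2 mA/V².
Assume saturation: I_D = ½ k_n V_ov² = 0.5 × 2 × 0.315² = 0.0992 mA, giving V_DS = V_DD − I_D R_D = 5.04 − 0.0992 × 64.5 = -1.36 V.
But -1.36 V < V_ov = 0.315 V, so the device is actually in triode.
In triode I_D = k_n[V_ov V_DS − ½ V_DS²] and I_D = (V_DD − V_DS)/R_D. Equating: 64.5 V_DS² − 41.63 V_DS + 5.04 = 0, giving V_DS = 0.161 V (the root below V_ov).
I_D = (5.04 − 0.161) / 64.5 = 0.0756 mA.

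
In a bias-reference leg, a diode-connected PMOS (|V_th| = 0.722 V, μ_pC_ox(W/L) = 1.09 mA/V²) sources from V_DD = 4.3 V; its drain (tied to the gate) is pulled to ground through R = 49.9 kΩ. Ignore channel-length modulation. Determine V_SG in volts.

With gate tied to drain, V_SG = V_SD ≥ V_SG − |V_th|, so the device is in saturation.
KCL at the drain: ½ k_p (V_SG − |V_th|)² = (V_DD − V_SG)/R.
Let x = V_SG − 0.722. Then 27.2 x² + x − 3.578 = 0, giving x = 0.345 V (positive root), so V_SG = 1.07 V.
I_D = (V_DD − V_SG)/R = (4.3 − 1.07) / 49.9 = 0.0648 mA.

V_SG = 1.07 V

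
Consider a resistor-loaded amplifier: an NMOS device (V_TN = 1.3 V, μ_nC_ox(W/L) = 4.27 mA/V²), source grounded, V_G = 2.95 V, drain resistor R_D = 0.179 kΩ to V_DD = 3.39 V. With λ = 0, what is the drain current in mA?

V_GS = V_G = 2.95 V, so V_ov = 2.95 − 1.3 = 1.65 V.
Assume saturation: I_D = ½ k_n V_ov² = 0.5 × 4.27 × 1.65² = 5.81 mA, giving V_DS = V_DD − I_D R_D = 3.39 − 5.81 × 0.179 = 2.35 V.
V_DS = 2.35 V ≥ V_ov = 1.65 V, confirming saturation.

I_D = 5.81 mA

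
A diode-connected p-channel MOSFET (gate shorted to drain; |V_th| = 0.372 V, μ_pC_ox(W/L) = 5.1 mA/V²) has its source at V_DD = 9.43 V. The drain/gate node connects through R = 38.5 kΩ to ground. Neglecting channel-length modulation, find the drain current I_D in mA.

With gate tied to drain, V_SG = V_SD ≥ V_SG − |V_th|, so the device is in saturation.
KCL at the drain: ½ k_p (V_SG − |V_th|)² = (V_DD − V_SG)/R.
Let x = V_SG − 0.372. Then 98.2 x² + x − 9.058 = 0, giving x = 0.299 V (positive root), so V_SG = 0.671 V.
I_D = (V_DD − V_SG)/R = (9.43 − 0.671) / 38.5 = 0.228 mA.

I_D = 0.228 mA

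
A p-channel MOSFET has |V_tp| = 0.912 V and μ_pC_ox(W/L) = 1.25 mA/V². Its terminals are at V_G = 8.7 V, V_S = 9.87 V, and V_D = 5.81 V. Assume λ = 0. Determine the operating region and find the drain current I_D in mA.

V_SG = V_S − V_G = 9.87 − 8.7 = 1.17 V; V_SD = V_S − V_D = 9.87 − 5.81 = 4.06 V.
V_ov = V_SG − |V_tp| = 1.17 − 0.912 = 0.258 V.
Since V_SD = 4.06 V ≥ V_ov = 0.258 V, the device is in saturation.
I_D = ½ k_p V_ov² = 0.5 × 1.25 × 0.258² = 0.0416 mA.

Saturation; I_D = 0.0416 mA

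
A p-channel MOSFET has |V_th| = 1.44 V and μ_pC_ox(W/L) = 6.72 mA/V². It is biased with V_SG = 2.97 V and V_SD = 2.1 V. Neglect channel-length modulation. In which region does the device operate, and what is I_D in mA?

Saturation; I_D = 7.87 mA

V_ov = V_SG − |V_th| = 2.97 − 1.44 = 1.53 V.
Since V_SD = 2.1 V ≥ V_ov = 1.53 V, the device is in saturation.
I_D = ½ k_p V_ov² = 0.5 × 6.72 × 1.53² = 7.87 mA.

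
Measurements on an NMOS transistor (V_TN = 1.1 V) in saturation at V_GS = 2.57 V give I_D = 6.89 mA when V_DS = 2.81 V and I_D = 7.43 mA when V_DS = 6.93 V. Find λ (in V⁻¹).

With V_GS fixed, I_D ∝ (1 + λ V_DS) in saturation, so I_D2/I_D1 = (1 + λ V_DS2)/(1 + λ V_DS1).
7.43/6.89 = 1.078 = (1 + 6.93 λ)/(1 + 2.81 λ).
Solving: λ (I_D1 V_DS2 − I_D2 V_DS1) = I_D2 − I_D1, so λ = (7.43 − 6.89) / (6.89 × 6.93 − 7.43 × 2.81) = 0.54 / 26.9 = 0.0201 V⁻¹.

λ = 0.0201 V⁻¹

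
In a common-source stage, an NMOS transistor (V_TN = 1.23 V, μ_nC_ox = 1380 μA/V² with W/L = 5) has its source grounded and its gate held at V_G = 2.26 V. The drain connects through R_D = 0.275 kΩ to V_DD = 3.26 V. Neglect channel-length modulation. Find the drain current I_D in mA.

V_GS = V_G = 2.26 V, so V_ov = 2.26 − 1.23 = 1.03 V.
k_n = μ_nC_ox · (W/L) = 6.9 mA/V².
Assume saturation: I_D = ½ k_n V_ov² = 0.5 × 6.9 × 1.03² = 3.66 mA, giving V_DS = V_DD − I_D R_D = 3.26 − 3.66 × 0.275 = 2.25 V.
V_DS = 2.25 V ≥ V_ov = 1.03 V, confirming saturation.

I_D = 3.66 mA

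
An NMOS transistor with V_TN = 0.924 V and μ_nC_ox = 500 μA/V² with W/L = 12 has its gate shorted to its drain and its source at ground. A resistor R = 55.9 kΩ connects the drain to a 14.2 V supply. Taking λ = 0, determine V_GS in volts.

With gate tied to drain, V_GS = V_DS ≥ V_GS − V_TN, so the device is in saturation.
k_n = μ_nC_ox · (W/L) = 6 mA/V².
KCL at the drain: ½ k_n (V_GS − V_TN)² = (V_DD − V_GS)/R.
Let x = V_GS − 0.924. Then 168 x² + x − 13.28 = 0, giving x = 0.278 V (positive root), so V_GS = 1.2 V.
I_D = (V_DD − V_GS)/R = (14.2 − 1.2) / 55.9 = 0.233 mA.

V_GS = 1.20 V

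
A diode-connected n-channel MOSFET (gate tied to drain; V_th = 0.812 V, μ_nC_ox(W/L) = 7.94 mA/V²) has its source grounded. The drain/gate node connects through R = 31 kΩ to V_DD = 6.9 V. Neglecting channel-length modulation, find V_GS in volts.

With gate tied to drain, V_GS = V_DS ≥ V_GS − V_th, so the device is in saturation.
KCL at the drain: ½ k_n (V_GS − V_th)² = (V_DD − V_GS)/R.
Let x = V_GS − 0.812. Then 123 x² + x − 6.088 = 0, giving x = 0.218 V (positive root), so V_GS = 1.03 V.
I_D = (V_DD − V_GS)/R = (6.9 − 1.03) / 31 = 0.189 mA.

V_GS = 1.03 V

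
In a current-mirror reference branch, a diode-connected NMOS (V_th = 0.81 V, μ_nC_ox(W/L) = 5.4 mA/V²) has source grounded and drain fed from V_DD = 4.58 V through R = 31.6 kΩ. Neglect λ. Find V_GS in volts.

With gate tied to drain, V_GS = V_DS ≥ V_GS − V_th, so the device is in saturation.
KCL at the drain: ½ k_n (V_GS − V_th)² = (V_DD − V_GS)/R.
Let x = V_GS − 0.81. Then 85.3 x² + x − 3.77 = 0, giving x = 0.204 V (positive root), so V_GS = 1.01 V.
I_D = (V_DD − V_GS)/R = (4.58 − 1.01) / 31.6 = 0.113 mA.

V_GS = 1.01 V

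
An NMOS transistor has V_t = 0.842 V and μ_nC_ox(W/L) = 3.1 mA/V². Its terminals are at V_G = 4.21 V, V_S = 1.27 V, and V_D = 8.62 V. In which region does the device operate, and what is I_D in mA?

Saturation; I_D = 6.82 mA

V_GS = V_G − V_S = 4.21 − 1.27 = 2.94 V; V_DS = V_D − V_S = 8.62 − 1.27 = 7.35 V.
V_ov = V_GS − V_t = 2.94 − 0.842 = 2.1 V.
Since V_DS = 7.35 V ≥ V_ov = 2.1 V, the device is in saturation.
I_D = ½ k_n V_ov² = 0.5 × 3.1 × 2.1² = 6.82 mA.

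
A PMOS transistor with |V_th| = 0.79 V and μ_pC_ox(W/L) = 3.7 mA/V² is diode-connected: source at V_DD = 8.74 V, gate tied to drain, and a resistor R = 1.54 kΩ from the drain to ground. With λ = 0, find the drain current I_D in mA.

I_D = 4.19 mA

With gate tied to drain, V_SG = V_SD ≥ V_SG − |V_th|, so the device is in saturation.
KCL at the drain: ½ k_p (V_SG − |V_th|)² = (V_DD − V_SG)/R.
Let x = V_SG − 0.79. Then 2.85 x² + x − 7.95 = 0, giving x = 1.5 V (positive root), so V_SG = 2.29 V.
I_D = (V_DD − V_SG)/R = (8.74 − 2.29) / 1.54 = 4.19 mA.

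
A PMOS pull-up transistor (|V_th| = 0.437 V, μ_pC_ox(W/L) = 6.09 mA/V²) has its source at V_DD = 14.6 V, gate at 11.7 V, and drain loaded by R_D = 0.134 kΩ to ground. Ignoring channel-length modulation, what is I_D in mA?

V_SG = V_DD − V_G = 14.6 − 11.7 = 2.9 V, so V_ov = 2.9 − 0.437 = 2.46 V.
Assume saturation: I_D = ½ k_p V_ov² = 0.5 × 6.09 × 2.46² = 18.5 mA, giving V_SD = V_DD − I_D R_D = 14.6 − 18.5 × 0.134 = 12.1 V.
V_SD = 12.1 V ≥ V_ov = 2.46 V, confirming saturation.

I_D = 18.5 mA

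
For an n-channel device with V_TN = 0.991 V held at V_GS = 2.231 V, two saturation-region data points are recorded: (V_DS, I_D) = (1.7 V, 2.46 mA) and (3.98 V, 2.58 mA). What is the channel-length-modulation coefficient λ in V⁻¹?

With V_GS fixed, I_D ∝ (1 + λ V_DS) in saturation, so I_D2/I_D1 = (1 + λ V_DS2)/(1 + λ V_DS1).
2.58/2.46 = 1.049 = (1 + 3.98 λ)/(1 + 1.7 λ).
Solving: λ (I_D1 V_DS2 − I_D2 V_DS1) = I_D2 − I_D1, so λ = (2.58 − 2.46) / (2.46 × 3.98 − 2.58 × 1.7) = 0.12 / 5.4 = 0.0222 V⁻¹.

λ = 0.0222 V⁻¹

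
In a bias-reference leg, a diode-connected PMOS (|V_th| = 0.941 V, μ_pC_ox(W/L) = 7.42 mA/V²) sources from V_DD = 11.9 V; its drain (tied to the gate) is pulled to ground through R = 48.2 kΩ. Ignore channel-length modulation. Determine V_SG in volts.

V_SG = 1.19 V

With gate tied to drain, V_SG = V_SD ≥ V_SG − |V_th|, so the device is in saturation.
KCL at the drain: ½ k_p (V_SG − |V_th|)² = (V_DD − V_SG)/R.
Let x = V_SG − 0.941. Then 179 x² + x − 10.96 = 0, giving x = 0.245 V (positive root), so V_SG = 1.19 V.
I_D = (V_DD − V_SG)/R = (11.9 − 1.19) / 48.2 = 0.222 mA.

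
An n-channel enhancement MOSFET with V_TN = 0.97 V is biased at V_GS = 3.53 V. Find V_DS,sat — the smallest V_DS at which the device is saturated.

The boundary between triode and saturation is V_DS = V_GS − V_TN = V_ov.
V_ov = 3.53 − 0.97 = 2.56 V.

V_DS,sat = 2.56 V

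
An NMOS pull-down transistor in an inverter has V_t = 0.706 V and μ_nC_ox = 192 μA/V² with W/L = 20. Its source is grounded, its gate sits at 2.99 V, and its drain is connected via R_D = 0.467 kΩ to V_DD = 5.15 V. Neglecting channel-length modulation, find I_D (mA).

V_GS = V_G = 2.99 V, so V_ov = 2.99 − 0.706 = 2.28 V.
k_n = μ_nC_ox · (W/L) = 3.84 mA/V².
Assume saturation: I_D = ½ k_n V_ov² = 0.5 × 3.84 × 2.28² = 10 mA, giving V_DS = V_DD − I_D R_D = 5.15 − 10 × 0.467 = 0.473 V.
But 0.473 V < V_ov = 2.28 V, so the device is actually in triode.
In triode I_D = k_n[V_ov V_DS − ½ V_DS²] and I_D = (V_DD − V_DS)/R_D. Equating: 0.897 V_DS² − 5.096 V_DS + 5.15 = 0, giving V_DS = 1.31 V (the root below V_ov).
I_D = (5.15 − 1.31) / 0.467 = 8.21 mA.

I_D = 8.21 mA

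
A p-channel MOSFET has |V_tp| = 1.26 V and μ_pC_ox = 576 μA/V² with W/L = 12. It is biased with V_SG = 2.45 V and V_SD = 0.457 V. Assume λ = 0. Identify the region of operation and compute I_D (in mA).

k_p = μ_pC_ox · (W/L) = 6.912 mA/V².
V_ov = V_SG − |V_tp| = 2.45 − 1.26 = 1.19 V.
Since V_SD = 0.457 V < V_ov = 1.19 V, the device is in the triode region.
I_D = k_p [V_ov · V_SD − ½ V_SD²] = 6.912 × [1.19 × 0.457 − 0.5 × 0.457²] = 3.04 mA.

Triode; I_D = 3.04 mA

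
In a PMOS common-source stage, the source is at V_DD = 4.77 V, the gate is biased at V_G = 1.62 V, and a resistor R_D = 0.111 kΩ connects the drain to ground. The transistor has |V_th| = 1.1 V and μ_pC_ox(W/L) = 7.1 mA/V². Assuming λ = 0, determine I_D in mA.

I_D = 14.9 mA

V_SG = V_DD − V_G = 4.77 − 1.62 = 3.15 V, so V_ov = 3.15 − 1.1 = 2.05 V.
Assume saturation: I_D = ½ k_p V_ov² = 0.5 × 7.1 × 2.05² = 14.9 mA, giving V_SD = V_DD − I_D R_D = 4.77 − 14.9 × 0.111 = 3.11 V.
V_SD = 3.11 V ≥ V_ov = 2.05 V, confirming saturation.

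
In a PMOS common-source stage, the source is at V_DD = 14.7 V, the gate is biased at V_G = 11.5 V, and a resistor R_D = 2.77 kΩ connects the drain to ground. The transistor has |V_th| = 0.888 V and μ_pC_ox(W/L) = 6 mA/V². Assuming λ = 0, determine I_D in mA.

I_D = 5.16 mA

V_SG = V_DD − V_G = 14.7 − 11.5 = 3.2 V, so V_ov = 3.2 − 0.888 = 2.31 V.
Assume saturation: I_D = ½ k_p V_ov² = 0.5 × 6 × 2.31² = 16 mA, giving V_SD = V_DD − I_D R_D = 14.7 − 16 × 2.77 = -29.7 V.
But -29.7 V < V_ov = 2.31 V, so the device is actually in triode.
In triode I_D = k_p[V_ov V_SD − ½ V_SD²] and I_D = (V_DD − V_SD)/R_D. Equating: 8.31 V_SD² − 39.43 V_SD + 14.7 = 0, giving V_SD = 0.408 V (the root below V_ov).
I_D = (14.7 − 0.408) / 2.77 = 5.16 mA.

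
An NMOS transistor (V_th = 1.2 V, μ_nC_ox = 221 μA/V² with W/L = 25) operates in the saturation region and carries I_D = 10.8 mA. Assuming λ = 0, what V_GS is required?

V_GS = 3.18 V

k_n = μ_nC_ox · (W/L) = 5.525 mA/V².
In saturation I_D = ½ k_n (V_GS − V_th)², so V_GS − V_th = √(2 I_D / k_n) = √(2 × 10.8 / 5.525) = 1.98 V.
V_GS = 1.2 + 1.98 = 3.18 V.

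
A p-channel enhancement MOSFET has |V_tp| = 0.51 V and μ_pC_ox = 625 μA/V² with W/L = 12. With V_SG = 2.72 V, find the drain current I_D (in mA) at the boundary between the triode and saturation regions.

I_D = 18.3 mA

At the boundary V_SD = V_ov = V_SG − |V_tp| = 2.72 − 0.51 = 2.21 V.
k_p = μ_pC_ox · (W/L) = 7.5 mA/V².
I_D = ½ k_p V_ov² = 0.5 × 7.5 × 2.21² = 18.3 mA.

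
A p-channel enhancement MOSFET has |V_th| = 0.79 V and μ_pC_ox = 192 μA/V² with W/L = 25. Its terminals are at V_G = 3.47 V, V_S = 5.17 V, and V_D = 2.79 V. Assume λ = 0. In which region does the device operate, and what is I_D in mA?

Saturation; I_D = 1.99 mA

V_SG = V_S − V_G = 5.17 − 3.47 = 1.7 V; V_SD = V_S − V_D = 5.17 − 2.79 = 2.38 V.
k_p = μ_pC_ox · (W/L) = 4.8 mA/V².
V_ov = V_SG − |V_th| = 1.7 − 0.79 = 0.91 V.
Since V_SD = 2.38 V ≥ V_ov = 0.91 V, the device is in saturation.
I_D = ½ k_p V_ov² = 0.5 × 4.8 × 0.91² = 1.99 mA.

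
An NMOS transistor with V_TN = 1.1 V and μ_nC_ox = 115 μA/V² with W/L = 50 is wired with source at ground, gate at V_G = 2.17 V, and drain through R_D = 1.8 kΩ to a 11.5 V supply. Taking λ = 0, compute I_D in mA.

V_GS = V_G = 2.17 V, so V_ov = 2.17 − 1.1 = 1.07 V.
k_n = μ_nC_ox · (W/L) = 5.75 mA/V².
Assume saturation: I_D = ½ k_n V_ov² = 0.5 × 5.75 × 1.07² = 3.29 mA, giving V_DS = V_DD − I_D R_D = 11.5 − 3.29 × 1.8 = 5.58 V.
V_DS = 5.58 V ≥ V_ov = 1.07 V, confirming saturation.

I_D = 3.29 mA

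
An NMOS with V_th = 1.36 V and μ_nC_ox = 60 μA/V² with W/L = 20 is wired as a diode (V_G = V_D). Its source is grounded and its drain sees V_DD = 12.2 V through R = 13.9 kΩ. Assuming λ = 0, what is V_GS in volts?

With gate tied to drain, V_GS = V_DS ≥ V_GS − V_th, so the device is in saturation.
k_n = μ_nC_ox · (W/L) = 1.2 mA/V².
KCL at the drain: ½ k_n (V_GS − V_th)² = (V_DD − V_GS)/R.
Let x = V_GS − 1.36. Then 8.34 x² + x − 10.84 = 0, giving x = 1.08 V (positive root), so V_GS = 2.44 V.
I_D = (V_DD − V_GS)/R = (12.2 − 2.44) / 13.9 = 0.702 mA.

V_GS = 2.44 V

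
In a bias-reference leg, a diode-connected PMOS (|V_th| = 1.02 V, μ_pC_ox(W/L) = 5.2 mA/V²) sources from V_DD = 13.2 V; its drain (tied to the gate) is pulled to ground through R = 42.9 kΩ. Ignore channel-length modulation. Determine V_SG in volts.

With gate tied to drain, V_SG = V_SD ≥ V_SG − |V_th|, so the device is in saturation.
KCL at the drain: ½ k_p (V_SG − |V_th|)² = (V_DD − V_SG)/R.
Let x = V_SG − 1.02. Then 112 x² + x − 12.18 = 0, giving x = 0.326 V (positive root), so V_SG = 1.35 V.
I_D = (V_DD − V_SG)/R = (13.2 − 1.35) / 42.9 = 0.276 mA.

V_SG = 1.35 V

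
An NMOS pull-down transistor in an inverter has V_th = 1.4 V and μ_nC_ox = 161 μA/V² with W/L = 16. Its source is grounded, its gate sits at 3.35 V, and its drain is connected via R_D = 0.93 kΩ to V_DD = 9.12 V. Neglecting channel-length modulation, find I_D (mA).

V_GS = V_G = 3.35 V, so V_ov = 3.35 − 1.4 = 1.95 V.
k_n = μ_nC_ox · (W/L) = 2.576 mA/V².
Assume saturation: I_D = ½ k_n V_ov² = 0.5 × 2.576 × 1.95² = 4.9 mA, giving V_DS = V_DD − I_D R_D = 9.12 − 4.9 × 0.93 = 4.57 V.
V_DS = 4.57 V ≥ V_ov = 1.95 V, confirming saturation.

I_D = 4.90 mA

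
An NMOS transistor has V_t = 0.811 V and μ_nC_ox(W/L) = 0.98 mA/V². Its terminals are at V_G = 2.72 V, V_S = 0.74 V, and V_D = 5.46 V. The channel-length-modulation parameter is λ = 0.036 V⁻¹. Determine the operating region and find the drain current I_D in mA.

Saturation; I_D = 0.783 mA

V_GS = V_G − V_S = 2.72 − 0.74 = 1.98 V; V_DS = V_D − V_S = 5.46 − 0.74 = 4.72 V.
V_ov = V_GS − V_t = 1.98 − 0.811 = 1.17 V.
Since V_DS = 4.72 V ≥ V_ov = 1.17 V, the device is in saturation.
I_D = ½ k_n V_ov² (1 + λ V_DS) = 0.5 × 0.98 × 1.17² × (1 + 0.036 × 4.72) = 0.783 mA.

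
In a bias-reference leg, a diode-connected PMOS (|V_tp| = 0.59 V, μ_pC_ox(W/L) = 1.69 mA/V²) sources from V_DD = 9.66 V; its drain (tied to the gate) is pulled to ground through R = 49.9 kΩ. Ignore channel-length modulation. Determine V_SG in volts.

V_SG = 1.04 V

With gate tied to drain, V_SG = V_SD ≥ V_SG − |V_tp|, so the device is in saturation.
KCL at the drain: ½ k_p (V_SG − |V_tp|)² = (V_DD − V_SG)/R.
Let x = V_SG − 0.59. Then 42.2 x² + x − 9.07 = 0, giving x = 0.452 V (positive root), so V_SG = 1.04 V.
I_D = (V_DD − V_SG)/R = (9.66 − 1.04) / 49.9 = 0.173 mA.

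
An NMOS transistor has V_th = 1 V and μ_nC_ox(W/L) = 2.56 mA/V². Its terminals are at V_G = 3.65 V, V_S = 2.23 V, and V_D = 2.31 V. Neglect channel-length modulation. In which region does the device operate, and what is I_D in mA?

V_GS = V_G − V_S = 3.65 − 2.23 = 1.42 V; V_DS = V_D − V_S = 2.31 − 2.23 = 0.08 V.
V_ov = V_GS − V_th = 1.42 − 1 = 0.42 V.
Since V_DS = 0.08 V < V_ov = 0.42 V, the device is in the triode region.
I_D = k_n [V_ov · V_DS − ½ V_DS²] = 2.56 × [0.42 × 0.08 − 0.5 × 0.08²] = 0.0778 mA.

Triode; I_D = 0.0778 mA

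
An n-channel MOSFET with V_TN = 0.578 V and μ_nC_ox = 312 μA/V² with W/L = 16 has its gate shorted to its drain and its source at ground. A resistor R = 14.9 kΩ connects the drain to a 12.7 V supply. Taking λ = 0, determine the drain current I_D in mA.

With gate tied to drain, V_GS = V_DS ≥ V_GS − V_TN, so the device is in saturation.
k_n = μ_nC_ox · (W/L) = 4.992 mA/V².
KCL at the drain: ½ k_n (V_GS − V_TN)² = (V_DD − V_GS)/R.
Let x = V_GS − 0.578. Then 37.2 x² + x − 12.12 = 0, giving x = 0.558 V (positive root), so V_GS = 1.14 V.
I_D = (V_DD − V_GS)/R = (12.7 − 1.14) / 14.9 = 0.776 mA.

I_D = 0.776 mA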